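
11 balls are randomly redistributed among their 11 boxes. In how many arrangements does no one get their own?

Derangements satisfy D(n) = (n-1)(D(n-1) + D(n-2)), starting from D(0)=1, D(1)=0.
D(2) = 1 x (0 + 1) = 1
D(3) = 2 x (1 + 0) = 2
D(4) = 3 x (2 + 1) = 9
D(5) = 4 x (9 + 2) = 44
D(6) = 5 x (44 + 9) = 265
D(7) = 6 x (265 + 44) = 1854
D(8) = 7 x (1854 + 265) = 14833
D(9) = 8 x (14833 + 1854) = 133496
D(10) = 9 x (133496 + 14833) = 1334961
D(11) = 10 x (D(10) + D(9)) = 10 x (1334961 + 133496)

Final answer: D(11) = 14684570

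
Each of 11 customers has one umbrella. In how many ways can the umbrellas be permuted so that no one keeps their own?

Use the recurrence D(n) = (n-1)(D(n-1) + D(n-2)) with D(0)=1, D(1)=0.
D(2) = 1 x (0 + 1) = 1
D(3) = 2 x (1 + 0) = 2
D(4) = 3 x (2 + 1) = 9
D(5) = 4 x (9 + 2) = 44
D(6) = 5 x (44 + 9) = 265
D(7) = 6 x (265 + 44) = 1854
D(8) = 7 x (1854 + 265) = 14833
D(9) = 8 x (14833 + 1854) = 133496
D(10) = 9 x (133496 + 14833) = 1334961
D(11) = 10 x (D(10) + D(9)) = 10 x (1334961 + 133496)

Final answer: D(11) = 14684570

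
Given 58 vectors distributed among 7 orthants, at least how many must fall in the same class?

By pigeonhole with 58 objects and 7 categories: ceiling(58/7).

Final answer: 9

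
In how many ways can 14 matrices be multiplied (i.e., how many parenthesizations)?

The structures are counted by the Catalan number C_n. Here n = 14 - 1 = 13.
C_n = C(2n,n)/(n+1), so C_{13} = C(26,13)/14 = 10400600/14.

Final answer: C_{13} = 742900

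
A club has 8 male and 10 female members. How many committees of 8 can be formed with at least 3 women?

Sum over valid woman counts:
C(10,3)C(8,5) = 6720
C(10,4)C(8,4) = 14700
C(10,5)C(8,3) = 14112
C(10,6)C(8,2) = 5880
C(10,7)C(8,1) = 960
C(10,8)C(8,0) = 45
Total: 6720 + 14700 + 14112 + 5880 + 960 + 45.

Final answer: 42417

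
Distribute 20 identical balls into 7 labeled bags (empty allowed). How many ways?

Stars and bars: C(n+k-1, k-1) = C(26,6).

Final answer: C(26,6) = 230230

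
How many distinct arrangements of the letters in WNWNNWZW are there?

Letters (N:3, W:4, Z:1). Total letters: 8.
Permutations = 8!/(4! x 3!).

Final answer: 280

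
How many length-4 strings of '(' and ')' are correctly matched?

The structures are counted by the Catalan number C_n. Here n = 2 (pairs).
Using C_0 = 1 and C_(k+1) = C_k x 2(2k+1)/(k+2), build up term by term: C_1=1, C_2=2.

Final answer: C_{2} = 2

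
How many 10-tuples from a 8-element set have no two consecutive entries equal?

Let g(n) count such strings. g(1) = 8, and each valid string of length n-1 extends in 7 ways (any symbol but the last), so g(n) = 7 g(n-1).
Total: g(10) = 8 x 7^9.

Final answer: 8 x 7^{9} = 322828856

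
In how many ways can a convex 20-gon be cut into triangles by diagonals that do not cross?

This is counted by the nth Catalan number C_n. Here n = 20 - 2 = 18.
C_n = C(2n,n)/(n+1), so C_{18} = C(36,18)/19 = 9075135300/19.

Final answer: C_{18} = 477638700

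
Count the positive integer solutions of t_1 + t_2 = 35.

Substitute t'_i = t_i - 1 (so t'_i >= 0). Then sum t'_i = 35 - 2 = 33.
Stars and bars: C(33+2-1, 2-1) = C(34,1).

Final answer: C(34,1) = 34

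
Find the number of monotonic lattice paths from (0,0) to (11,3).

Each path has 11 right steps and 3 up steps in some order (14 steps total).
Choose which 3 of the 14 steps are up: C(14,3).

Final answer: C(14,3) = 364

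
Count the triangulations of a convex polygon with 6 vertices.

This is a standard Catalan-number count: the answer is C_n. Here n = 6 - 2 = 4.
C_n = C(2n,n) - C(2n,n+1), so C_{4} = C(8,4) - C(8,5) = 70 - 56.

Final answer: C_{4} = 14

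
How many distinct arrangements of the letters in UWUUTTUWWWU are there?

Letters (T:2, U:5, W:4). Total letters: 11.
Permutations = 11!/(5! x 4! x 2!).

Final answer: 6930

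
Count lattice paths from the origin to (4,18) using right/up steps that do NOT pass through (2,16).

Total paths to (4,18): C(22,18) = 7315.
Paths through (2,16): C(18,16) x C(4,2) = 918.
Avoiding (2,16): 7315 - 918.

Final answer: 6397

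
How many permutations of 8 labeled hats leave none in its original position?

Use the recurrence D(n) = (n-1)(D(n-1) + D(n-2)) with D(0)=1, D(1)=0.
D(2) = 1 x (0 + 1) = 1
D(3) = 2 x (1 + 0) = 2
D(4) = 3 x (2 + 1) = 9
D(5) = 4 x (9 + 2) = 44
D(6) = 5 x (44 + 9) = 265
D(7) = 6 x (265 + 44) = 1854
D(8) = 7 x (D(7) + D(6)) = 7 x (1854 + 265)

Final answer: D(8) = 14833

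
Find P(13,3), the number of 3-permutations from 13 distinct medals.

P(13,3) = 13!/(13-3)! = 13!/10!.

Final answer: P(13,3) = 1716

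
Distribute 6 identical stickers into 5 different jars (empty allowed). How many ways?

Stars and bars: C(n+k-1, k-1) = C(10,4).

Final answer: C(10,4) = 210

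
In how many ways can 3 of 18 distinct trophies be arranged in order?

P(18,3) = 18!/(18-3)! = 18!/15!.

Final answer: P(18,3) = 4896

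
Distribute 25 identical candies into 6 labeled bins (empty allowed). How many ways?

Stars and bars: C(n+k-1, k-1) = C(30,5).

Final answer: C(30,5) = 142506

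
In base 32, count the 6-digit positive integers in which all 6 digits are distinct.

First digit: 31 (nonzero). Second: 31 (not first). Third: 30, etc.
Total: 31 x 31 x 30 x 29 x 28 x 27.

Final answer: 632068920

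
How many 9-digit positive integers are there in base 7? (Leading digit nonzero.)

In base 7, the leading digit has 6 choices (1..6); each of the remaining 8 digits has 7 choices.
Total: 6 x 7^8.

Final answer: 34588806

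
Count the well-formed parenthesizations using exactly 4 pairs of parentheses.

This is counted by the nth Catalan number C_n. Here n = 4 (pairs).
C_n = C(2n,n) - C(2n,n+1), so C_{4} = C(8,4) - C(8,5) = 70 - 56.

Final answer: C_{4} = 14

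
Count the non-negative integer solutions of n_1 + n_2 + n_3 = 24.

Stars and bars with 24 stars and 2 bars:
C(24+3-1, 3-1) = C(26,2).

Final answer: C(26,2) = 325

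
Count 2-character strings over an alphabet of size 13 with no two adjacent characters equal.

First character: 13 choices. Each subsequent: 12 choices (must differ from the previous one).
Total: 13 x 12^1.

Final answer: 13 x 12^{1} = 156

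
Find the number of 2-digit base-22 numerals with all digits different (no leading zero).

First digit: 21 (nonzero). Second: 21 (not first). Third: 20, etc.
Total: 21 x 21.

Final answer: 441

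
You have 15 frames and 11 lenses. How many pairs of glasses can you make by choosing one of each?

By the multiplication principle: 15 x 11.

Final answer: 165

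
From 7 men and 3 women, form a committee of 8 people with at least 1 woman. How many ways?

Sum over valid woman counts:
C(3,1)C(7,7) = 3
C(3,2)C(7,6) = 21
C(3,3)C(7,5) = 21
Total: 3 + 21 + 21.

Final answer: 45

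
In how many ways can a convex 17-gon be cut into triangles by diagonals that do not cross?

This is counted by the nth Catalan number C_n. Here n = 17 - 2 = 15.
C_n = (2n)!/(n!(n+1)!), so C_{15} = 30!/(15! x 16!) = C(30,15)/16 = 155117520/16.

Final answer: C_{15} = 9694845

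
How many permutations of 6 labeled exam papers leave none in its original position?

D(n) = (n-1)(D(n-1) + D(n-2)), D(0)=1, D(1)=0.
D(2) = 1 x (0 + 1) = 1
D(3) = 2 x (1 + 0) = 2
D(4) = 3 x (2 + 1) = 9
D(5) = 4 x (9 + 2) = 44
D(6) = 5 x (D(5) + D(4)) = 5 x (44 + 9)

Final answer: D(6) = 265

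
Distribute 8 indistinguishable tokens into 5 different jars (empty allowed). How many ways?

Stars and bars: C(n+k-1, k-1) = C(12,4).

Final answer: C(12,4) = 495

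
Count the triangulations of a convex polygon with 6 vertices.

The structures are counted by the Catalan number C_n. Here n = 6 - 2 = 4.
C_n = (2n)!/(n!(n+1)!), so C_{4} = 8!/(4! x 5!) = C(8,4)/5 = 70/5.

Final answer: C_{4} = 14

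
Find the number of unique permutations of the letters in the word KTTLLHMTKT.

Letters (H:1, K:2, L:2, M:1, T:4). Total letters: 10.
Permutations = 10!/(4! x 2! x 2!).

Final answer: 37800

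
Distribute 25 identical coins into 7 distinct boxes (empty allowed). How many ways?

Stars and bars: C(n+k-1, k-1) = C(31,6).

Final answer: C(31,6) = 736281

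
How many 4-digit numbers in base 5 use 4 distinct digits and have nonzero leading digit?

First digit: 4 (nonzero). Second: 4 (not first). Third: 3, etc.
Total: 4 x 4 x 3 x 2.

Final answer: 96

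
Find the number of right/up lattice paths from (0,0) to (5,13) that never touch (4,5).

Total paths to (5,13): C(18,13) = 8568.
Paths through (4,5): C(9,5) x C(9,8) = 1134.
Avoiding (4,5): 8568 - 1134.

Final answer: 7434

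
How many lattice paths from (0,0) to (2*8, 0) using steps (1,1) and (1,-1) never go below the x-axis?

Total monotonic paths to (8,8): C(16,8) = 12870.
A path is bad iff it touches y = x + 1; reflecting its initial segment maps bad paths bijectively onto all paths to (7,9), of which there are C(16,9) = 11440.
Valid Dyck paths: 12870 - 11440.
(These counts are the Catalan numbers.)

Final answer: C_{8} = 1430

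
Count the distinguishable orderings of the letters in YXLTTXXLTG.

Letters (G:1, L:2, T:3, X:3, Y:1). Total letters: 10.
Permutations = 10!/(3! x 3! x 2!).

Final answer: 50400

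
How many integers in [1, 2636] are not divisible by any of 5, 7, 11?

|div by 5|=527, |div by 7|=376, |div by 11|=239.
|div by 5&7|=75, |div by 5&11|=47, |div by 7&11|=34, |div by all|=6.
By inclusion-exclusion, divisible by at least one: 527+376+239-75-47-34+6 = 992.
Not divisible by any: 2636 - 992.

Final answer: 1644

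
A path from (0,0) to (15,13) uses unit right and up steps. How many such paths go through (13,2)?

Paths (0,0)->(13,2): C(15,2) = 105.
Paths (13,2)->(15,13): C(13,11) = 78.
By multiplication principle: 105 x 78.

Final answer: 8190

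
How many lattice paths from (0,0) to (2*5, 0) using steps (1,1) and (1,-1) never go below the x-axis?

Total monotonic paths to (5,5): C(10,5) = 252.
By the reflection principle, paths that go above the diagonal number C(10,6) = 210.
Valid Dyck paths: 252 - 210.
(This is the Catalan number C_{5}.)

Final answer: C_{5} = 42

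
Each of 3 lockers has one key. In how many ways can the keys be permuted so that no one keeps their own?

Derangements satisfy D(n) = (n-1)(D(n-1) + D(n-2)), starting from D(0)=1, D(1)=0.
D(2) = 1 x (0 + 1) = 1
D(3) = 2 x (D(2) + D(1)) = 2 x (1 + 0)

Final answer: D(3) = 2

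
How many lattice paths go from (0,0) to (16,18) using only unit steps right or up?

Each path has 16 right steps and 18 up steps in some order (34 steps total).
Choose which 18 of the 34 steps are up: C(34,18).

Final answer: C(34,18) = 2203961430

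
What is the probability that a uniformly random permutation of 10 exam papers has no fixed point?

Use the recurrence D(n) = (n-1)(D(n-1) + D(n-2)) with D(0)=1, D(1)=0.
Building up: D(2)=1, D(3)=2, D(4)=9, D(5)=44, D(6)=265, D(7)=1854, D(8)=14833, D(9)=133496, D(10)=1334961.
Total arrangements: 10! = 3628800.
Probability = D(10)/10! = 16481/44800.

Final answer: D(10)/10! = 1334961/3628800 = 0.367879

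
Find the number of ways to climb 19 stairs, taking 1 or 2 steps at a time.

Let f(n) be the number of climbs. Removing the last move (1 or 2 steps) gives f(n) = f(n-1) + f(n-2); base cases f(1)=1, f(2)=2.
Building up term by term: f(1)=1, f(2)=2, f(3)=3, f(4)=5, f(5)=8, f(6)=13, f(7)=21, f(8)=34, f(9)=55, f(10)=89, f(11)=144, f(12)=233, f(13)=377, f(14)=610, f(15)=987, f(16)=1597, f(17)=2584, f(18)=4181, f(19)=6765.

Final answer: 6765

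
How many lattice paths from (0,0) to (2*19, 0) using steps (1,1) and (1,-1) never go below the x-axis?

Total monotonic paths to (19,19): C(38,19) = 35345263800.
A path is bad iff it touches y = x + 1; reflecting its initial segment maps bad paths bijectively onto all paths to (18,20), of which there are C(38,20) = 33578000610.
Valid Dyck paths: 35345263800 - 33578000610.
(This is the Catalan number C_{19}.)

Final answer: C_{19} = 1767263190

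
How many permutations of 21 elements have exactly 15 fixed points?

Choose which 15 elements are fixed: C(21,15) = 54264.
Derange the remaining 6 using D(j) = (j-1)(D(j-1) + D(j-2)), D(0)=1, D(1)=0: D(2)=1, D(3)=2, D(4)=9, D(5)=44, D(6)=265.
Total: 54264 x 265.

Final answer: C(21,15) D(6) = 14379960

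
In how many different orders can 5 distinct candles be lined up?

The number of ways to arrange 5 distinct objects is 5!.

Final answer: 5! = 120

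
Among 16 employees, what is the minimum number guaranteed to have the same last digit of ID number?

There are 10 possible values for last digit of ID number. With 16 employees and 10 categories, by pigeonhole: ceiling(16/10).

Final answer: 2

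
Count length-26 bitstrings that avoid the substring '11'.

Let a(n) count valid strings. If the last bit is 0 the prefix is any valid string of length n-1; if it is 1 the string must end in 01 with a valid prefix of length n-2. So a(n) = a(n-1) + a(n-2), a(1)=2, a(2)=3.
Iterating the recurrence: a(1)=2, a(2)=3, a(3)=5, a(4)=8, a(5)=13, a(6)=21, a(7)=34, a(8)=55, a(9)=89, a(10)=144, a(11)=233, a(12)=377, a(13)=610, a(14)=987, a(15)=1597, a(16)=2584, a(17)=4181, a(18)=6765, a(19)=10946, a(20)=17711, a(21)=28657, a(22)=46368, a(23)=75025, a(24)=121393, a(25)=196418, a(26)=317811.

Final answer: 317811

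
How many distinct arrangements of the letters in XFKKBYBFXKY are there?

Letters (B:2, F:2, K:3, X:2, Y:2). Total letters: 11.
Permutations = 11!/(3! x 2! x 2! x 2! x 2!).

Final answer: 415800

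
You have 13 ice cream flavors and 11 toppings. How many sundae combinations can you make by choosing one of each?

By the multiplication principle: 13 x 11.

Final answer: 143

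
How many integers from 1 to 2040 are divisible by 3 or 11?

Multiples of 3: 680. Multiples of 11: 185. Of both (lcm=33): 61.
By inclusion-exclusion: 680 + 185 - 61.

Final answer: 804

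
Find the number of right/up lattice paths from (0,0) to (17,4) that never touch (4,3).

Total paths to (17,4): C(21,4) = 5985.
Paths through (4,3): C(7,3) x C(14,1) = 490.
Avoiding (4,3): 5985 - 490.

Final answer: 5495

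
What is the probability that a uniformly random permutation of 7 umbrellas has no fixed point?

D(n) = (n-1)(D(n-1) + D(n-2)), D(0)=1, D(1)=0.
Building up: D(2)=1, D(3)=2, D(4)=9, D(5)=44, D(6)=265, D(7)=1854.
Total arrangements: 7! = 5040.
Probability = D(7)/7! = 103/280.

Final answer: D(7)/7! = 1854/5040 = 0.367857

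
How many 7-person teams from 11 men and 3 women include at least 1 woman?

Sum over valid woman counts:
C(3,1)C(11,6) = 1386
C(3,2)C(11,5) = 1386
C(3,3)C(11,4) = 330
Total: 1386 + 1386 + 330.

Final answer: 3102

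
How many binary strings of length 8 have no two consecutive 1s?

Let a(n) count valid strings. If the last bit is 0 the prefix is any valid string of length n-1; if it is 1 the string must end in 01 with a valid prefix of length n-2. So a(n) = a(n-1) + a(n-2), a(1)=2, a(2)=3.
Building up term by term: a(1)=2, a(2)=3, a(3)=5, a(4)=8, a(5)=13, a(6)=21, a(7)=34, a(8)=55.

Final answer: 55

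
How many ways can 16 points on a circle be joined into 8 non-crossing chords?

This is counted by the nth Catalan number C_n. Here n = 16/2 = 8.
Using C_0 = 1 and C_(k+1) = C_k x 2(2k+1)/(k+2), build up term by term: C_1=1, C_2=2, C_3=5, C_4=14, C_5=42, C_6=132, C_7=429, C_8=1430.

Final answer: C_{8} = 1430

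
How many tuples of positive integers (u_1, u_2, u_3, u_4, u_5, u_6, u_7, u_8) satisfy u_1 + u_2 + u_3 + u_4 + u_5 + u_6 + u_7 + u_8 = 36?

Substitute u'_i = u_i - 1 (so u'_i >= 0). Then sum u'_i = 36 - 8 = 28.
Stars and bars: C(28+8-1, 8-1) = C(35,7).

Final answer: C(35,7) = 6724520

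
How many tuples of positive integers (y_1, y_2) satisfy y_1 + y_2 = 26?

Substitute y'_i = y_i - 1 (so y'_i >= 0). Then sum y'_i = 26 - 2 = 24.
Stars and bars: C(24+2-1, 2-1) = C(25,1).

Final answer: C(25,1) = 25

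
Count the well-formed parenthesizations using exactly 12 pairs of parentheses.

This is counted by the nth Catalan number C_n. Here n = 12 (pairs).
Using C_0 = 1 and C_(k+1) = C_k x 2(2k+1)/(k+2), build up term by term: C_1=1, C_2=2, C_3=5, C_4=14, C_5=42, C_6=132, C_7=429, C_8=1430, C_9=4862, C_10=16796, C_11=58786, C_12=208012.

Final answer: C_{12} = 208012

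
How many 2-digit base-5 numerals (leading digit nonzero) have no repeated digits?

The leading digit has 4 choices (anything but zero); the next has 4 (anything but the first), then 3, and so on, one fewer each time.
Total: 4 x 4.

Final answer: 16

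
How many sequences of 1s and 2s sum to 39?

Condition on the final move: it is a 1-step (f(n-1) ways to get there) or a 2-step (f(n-2) ways), so f(n) = f(n-1) + f(n-2), with f(1)=1, f(2)=2.
Computing successive values: f(1)=1, f(2)=2, f(3)=3, f(4)=5, f(5)=8, f(6)=13, f(7)=21, f(8)=34, f(9)=55, f(10)=89, f(11)=144, f(12)=233, f(13)=377, f(14)=610, f(15)=987, f(16)=1597, f(17)=2584, f(18)=4181, f(19)=6765, f(20)=10946, f(21)=17711, f(22)=28657, f(23)=46368, f(24)=75025, f(25)=121393, f(26)=196418, f(27)=317811, f(28)=514229, f(29)=832040, f(30)=1346269, f(31)=2178309, f(32)=3524578, f(33)=5702887, f(34)=9227465, f(35)=14930352, f(36)=24157817, f(37)=39088169, f(38)=63245986, f(39)=102334155.

Final answer: 102334155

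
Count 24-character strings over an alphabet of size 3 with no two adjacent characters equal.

First character: 3 choices. Each subsequent: 2 choices (must differ from the previous one).
Total: 3 x 2^23.

Final answer: 3 x 2^{23} = 25165824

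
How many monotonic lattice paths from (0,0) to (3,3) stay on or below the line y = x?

Total monotonic paths to (3,3): C(6,3) = 20.
Paths that cross above y=x (reflection bijection): C(6,4) = 15.
Valid Dyck paths: 20 - 15.
(Check: C(6,3) - C(6,4) = C(6,3)/4, the Catalan number C_{3}.)

Final answer: C_{3} = 5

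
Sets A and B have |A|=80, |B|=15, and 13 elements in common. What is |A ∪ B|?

|A union B| = |A| + |B| - |A intersect B| = 80 + 15 - 13.

Final answer: 82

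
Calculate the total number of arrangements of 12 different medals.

The number of ways to arrange 12 distinct objects is 12!.

Final answer: 12! = 479001600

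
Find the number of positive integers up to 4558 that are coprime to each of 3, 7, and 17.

|div by 3|=1519, |div by 7|=651, |div by 17|=268.
|div by 3&7|=217, |div by 3&17|=89, |div by 7&17|=38, |div by all|=12.
By inclusion-exclusion, divisible by at least one: 1519+651+268-217-89-38+12 = 2106.
Not divisible by any: 4558 - 2106.

Final answer: 2452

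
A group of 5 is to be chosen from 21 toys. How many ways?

C(21,5) = 21!/(5! x 16!).

Final answer: \binom{21}{5} = 20349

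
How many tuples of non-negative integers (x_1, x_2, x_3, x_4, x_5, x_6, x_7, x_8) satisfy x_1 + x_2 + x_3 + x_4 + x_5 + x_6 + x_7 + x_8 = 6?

Stars and bars with 6 stars and 7 bars:
C(6+8-1, 8-1) = C(13,7).

Final answer: C(13,7) = 1716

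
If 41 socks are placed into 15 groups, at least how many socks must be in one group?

By the pigeonhole principle: ceiling(41/15).

Final answer: 3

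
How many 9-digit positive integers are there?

The leading digit cannot be 0 (9 options); the other 8 digits can be anything (10 options each).
Total: 9 x 10^8.

Final answer: 900000000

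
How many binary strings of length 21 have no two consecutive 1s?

Let a(n) count valid strings. If the last bit is 0 the prefix is any valid string of length n-1; if it is 1 the string must end in 01 with a valid prefix of length n-2. So a(n) = a(n-1) + a(n-2), a(1)=2, a(2)=3.
Building up term by term: a(1)=2, a(2)=3, a(3)=5, a(4)=8, a(5)=13, a(6)=21, a(7)=34, a(8)=55, a(9)=89, a(10)=144, a(11)=233, a(12)=377, a(13)=610, a(14)=987, a(15)=1597, a(16)=2584, a(17)=4181, a(18)=6765, a(19)=10946, a(20)=17711, a(21)=28657.

Final answer: 28657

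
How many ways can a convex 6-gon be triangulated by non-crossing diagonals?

This is counted by the nth Catalan number C_n. Here n = 6 - 2 = 4.
C_n = C(2n,n)/(n+1), so C_{4} = C(8,4)/5 = 70/5.

Final answer: C_{4} = 14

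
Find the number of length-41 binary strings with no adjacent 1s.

Classify by the final bit: ...0 gives a(n-1) strings, ...01 gives a(n-2) strings. Thus a(n) = a(n-1) + a(n-2) with a(1)=2, a(2)=3.
Building up term by term: a(1)=2, a(2)=3, a(3)=5, a(4)=8, a(5)=13, a(6)=21, a(7)=34, a(8)=55, a(9)=89, a(10)=144, a(11)=233, a(12)=377, a(13)=610, a(14)=987, a(15)=1597, a(16)=2584, a(17)=4181, a(18)=6765, a(19)=10946, a(20)=17711, a(21)=28657, a(22)=46368, a(23)=75025, a(24)=121393, a(25)=196418, a(26)=317811, a(27)=514229, a(28)=832040, a(29)=1346269, a(30)=2178309, a(31)=3524578, a(32)=5702887, a(33)=9227465, a(34)=14930352, a(35)=24157817, a(36)=39088169, a(37)=63245986, a(38)=102334155, a(39)=165580141, a(40)=267914296, a(41)=433494437.

Final answer: 433494437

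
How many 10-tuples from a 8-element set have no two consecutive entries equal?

First character: 8 choices. Each subsequent: 7 choices (must differ from the previous one).
Total: 8 x 7^9.

Final answer: 8 x 7^{9} = 322828856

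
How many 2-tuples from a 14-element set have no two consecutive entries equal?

First character: 14 choices. Each subsequent: 13 choices (must differ from the previous one).
Total: 14 x 13^1.

Final answer: 14 x 13^{1} = 182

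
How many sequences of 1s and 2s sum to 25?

Condition on the final move: it is a 1-step (f(n-1) ways to get there) or a 2-step (f(n-2) ways), so f(n) = f(n-1) + f(n-2), with f(1)=1, f(2)=2.
Building up term by term: f(1)=1, f(2)=2, f(3)=3, f(4)=5, f(5)=8, f(6)=13, f(7)=21, f(8)=34, f(9)=55, f(10)=89, f(11)=144, f(12)=233, f(13)=377, f(14)=610, f(15)=987, f(16)=1597, f(17)=2584, f(18)=4181, f(19)=6765, f(20)=10946, f(21)=17711, f(22)=28657, f(23)=46368, f(24)=75025, f(25)=121393.

Final answer: 121393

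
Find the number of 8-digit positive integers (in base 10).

These are the integers in [10^7, 10^8), so the count is 10^8 - 10^7 = 9 x 10^7.

Final answer: 90000000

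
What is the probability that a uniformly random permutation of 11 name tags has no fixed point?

Use the recurrence D(n) = (n-1)(D(n-1) + D(n-2)) with D(0)=1, D(1)=0.
Building up: D(2)=1, D(3)=2, D(4)=9, D(5)=44, D(6)=265, D(7)=1854, D(8)=14833, D(9)=133496, D(10)=1334961, D(11)=14684570.
Total arrangements: 11! = 39916800.
Probability = D(11)/11! = 1468457/3991680.

Final answer: D(11)/11! = 14684570/39916800 = 0.367879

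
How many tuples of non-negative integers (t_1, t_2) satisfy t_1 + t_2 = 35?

Stars and bars with 35 stars and 1 bars:
C(35+2-1, 2-1) = C(36,1).

Final answer: C(36,1) = 36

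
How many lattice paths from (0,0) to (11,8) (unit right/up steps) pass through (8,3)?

Paths (0,0)->(8,3): C(11,3) = 165.
Paths (8,3)->(11,8): C(8,5) = 56.
By multiplication principle: 165 x 56.

Final answer: 9240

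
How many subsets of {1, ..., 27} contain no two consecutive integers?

Condition on whether n belongs to the subset: if not, any valid subset of {1, ..., n-1} works (a(n-1)); if so, n-1 is excluded and the rest is a valid subset of {1, ..., n-2} (a(n-2)). Hence a(n) = a(n-1) + a(n-2), a(1)=2, a(2)=3.
Iterating the recurrence: a(1)=2, a(2)=3, a(3)=5, a(4)=8, a(5)=13, a(6)=21, a(7)=34, a(8)=55, a(9)=89, a(10)=144, a(11)=233, a(12)=377, a(13)=610, a(14)=987, a(15)=1597, a(16)=2584, a(17)=4181, a(18)=6765, a(19)=10946, a(20)=17711, a(21)=28657, a(22)=46368, a(23)=75025, a(24)=121393, a(25)=196418, a(26)=317811, a(27)=514229.

Final answer: 514229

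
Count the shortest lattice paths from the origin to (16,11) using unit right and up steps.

Each path has 16 right steps and 11 up steps in some order (27 steps total).
Choose which 11 of the 27 steps are up: C(27,11).

Final answer: C(27,11) = 13037895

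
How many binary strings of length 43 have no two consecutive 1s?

Let a(n) count valid strings. If the last bit is 0 the prefix is any valid string of length n-1; if it is 1 the string must end in 01 with a valid prefix of length n-2. So a(n) = a(n-1) + a(n-2), a(1)=2, a(2)=3.
Building up term by term: a(1)=2, a(2)=3, a(3)=5, a(4)=8, a(5)=13, a(6)=21, a(7)=34, a(8)=55, a(9)=89, a(10)=144, a(11)=233, a(12)=377, a(13)=610, a(14)=987, a(15)=1597, a(16)=2584, a(17)=4181, a(18)=6765, a(19)=10946, a(20)=17711, a(21)=28657, a(22)=46368, a(23)=75025, a(24)=121393, a(25)=196418, a(26)=317811, a(27)=514229, a(28)=832040, a(29)=1346269, a(30)=2178309, a(31)=3524578, a(32)=5702887, a(33)=9227465, a(34)=14930352, a(35)=24157817, a(36)=39088169, a(37)=63245986, a(38)=102334155, a(39)=165580141, a(40)=267914296, a(41)=433494437, a(42)=701408733, a(43)=1134903170.

Final answer: 1134903170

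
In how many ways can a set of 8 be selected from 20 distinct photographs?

C(20,8) = 20!/(8! x 12!).

Final answer: \binom{20}{8} = 125970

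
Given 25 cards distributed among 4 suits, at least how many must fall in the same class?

By pigeonhole with 25 objects and 4 categories: ceiling(25/4).

Final answer: 7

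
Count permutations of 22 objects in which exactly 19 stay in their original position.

Choose which 19 elements are fixed: C(22,19) = 1540.
Derange the remaining 3 using D(j) = (j-1)(D(j-1) + D(j-2)), D(0)=1, D(1)=0: D(2)=1, D(3)=2.
Total: 1540 x 2.

Final answer: C(22,19) D(3) = 3080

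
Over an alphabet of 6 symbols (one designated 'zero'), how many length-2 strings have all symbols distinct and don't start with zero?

The leading digit has 5 choices (anything but zero); the next has 5 (anything but the first), then 4, and so on, one fewer each time.
Total: 5 x 5.

Final answer: 25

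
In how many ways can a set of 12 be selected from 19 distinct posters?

C(19,12) = 19!/(12! x 7!).

Final answer: \binom{19}{12} = 50388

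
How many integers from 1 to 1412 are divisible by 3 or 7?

Multiples of 3: 470. Multiples of 7: 201. Of both (lcm=21): 67.
By inclusion-exclusion: 470 + 201 - 67.

Final answer: 604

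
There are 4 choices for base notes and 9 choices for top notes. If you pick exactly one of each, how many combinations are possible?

By the multiplication principle: 4 x 9.

Final answer: 36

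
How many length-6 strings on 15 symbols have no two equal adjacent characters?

Let g(n) count such strings. g(1) = 15, and each valid string of length n-1 extends in 14 ways (any symbol but the last), so g(n) = 14 g(n-1).
Total: g(6) = 15 x 14^5.

Final answer: 15 x 14^{5} = 8067360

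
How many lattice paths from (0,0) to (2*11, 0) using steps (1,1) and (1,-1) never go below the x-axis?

Total monotonic paths to (11,11): C(22,11) = 705432.
A path is bad iff it touches y = x + 1; reflecting its initial segment maps bad paths bijectively onto all paths to (10,12), of which there are C(22,12) = 646646.
Valid Dyck paths: 705432 - 646646.
(These counts are the Catalan numbers.)

Final answer: C_{11} = 58786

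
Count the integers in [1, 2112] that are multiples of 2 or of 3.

Multiples of 2: 1056. Multiples of 3: 704. Of both (lcm=6): 352.
By inclusion-exclusion: 1056 + 704 - 352.

Final answer: 1408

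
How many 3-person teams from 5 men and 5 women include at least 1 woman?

Sum over valid woman counts:
C(5,1)C(5,2) = 50
C(5,2)C(5,1) = 50
C(5,3)C(5,0) = 10
Total: 50 + 50 + 10.

Final answer: 110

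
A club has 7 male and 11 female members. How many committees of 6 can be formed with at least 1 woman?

Sum over valid woman counts:
C(11,1)C(7,5) = 231
C(11,2)C(7,4) = 1925
C(11,3)C(7,3) = 5775
C(11,4)C(7,2) = 6930
C(11,5)C(7,1) = 3234
C(11,6)C(7,0) = 462
Total: 231 + 1925 + 5775 + 6930 + 3234 + 462.

Final answer: 18557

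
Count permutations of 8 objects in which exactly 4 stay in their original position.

Choose which 4 elements are fixed: C(8,4) = 70.
Derange the remaining 4 using D(j) = (j-1)(D(j-1) + D(j-2)), D(0)=1, D(1)=0: D(2)=1, D(3)=2, D(4)=9.
Total: 70 x 9.

Final answer: C(8,4) D(4) = 630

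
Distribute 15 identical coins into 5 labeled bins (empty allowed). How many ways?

Stars and bars: C(n+k-1, k-1) = C(19,4).

Final answer: C(19,4) = 3876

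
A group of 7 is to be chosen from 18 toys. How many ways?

C(18,7) = 18!/(7! x (18-7)!).

Final answer: C(18,7) = 31824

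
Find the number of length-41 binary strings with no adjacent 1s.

Classify by the final bit: ...0 gives a(n-1) strings, ...01 gives a(n-2) strings. Thus a(n) = a(n-1) + a(n-2) with a(1)=2, a(2)=3.
Iterating the recurrence: a(1)=2, a(2)=3, a(3)=5, a(4)=8, a(5)=13, a(6)=21, a(7)=34, a(8)=55, a(9)=89, a(10)=144, a(11)=233, a(12)=377, a(13)=610, a(14)=987, a(15)=1597, a(16)=2584, a(17)=4181, a(18)=6765, a(19)=10946, a(20)=17711, a(21)=28657, a(22)=46368, a(23)=75025, a(24)=121393, a(25)=196418, a(26)=317811, a(27)=514229, a(28)=832040, a(29)=1346269, a(30)=2178309, a(31)=3524578, a(32)=5702887, a(33)=9227465, a(34)=14930352, a(35)=24157817, a(36)=39088169, a(37)=63245986, a(38)=102334155, a(39)=165580141, a(40)=267914296, a(41)=433494437.

Final answer: 433494437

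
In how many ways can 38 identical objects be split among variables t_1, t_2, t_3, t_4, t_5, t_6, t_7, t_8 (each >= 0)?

Stars and bars with 38 stars and 7 bars:
C(38+8-1, 8-1) = C(45,7).

Final answer: C(45,7) = 45379620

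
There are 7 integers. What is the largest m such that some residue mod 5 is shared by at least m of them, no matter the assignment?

There are 5 possible values for residue mod 5. With 7 integers and 5 categories, by pigeonhole: ceiling(7/5).

Final answer: 2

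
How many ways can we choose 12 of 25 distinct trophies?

C(25,12) = 25!/(12! x 13!).

Final answer: \binom{25}{12} = 5200300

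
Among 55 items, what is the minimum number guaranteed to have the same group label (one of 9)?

There are 9 possible values for group label (one of 9). With 55 items and 9 categories, by pigeonhole: ceiling(55/9).

Final answer: 7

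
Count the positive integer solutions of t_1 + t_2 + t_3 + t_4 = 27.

Substitute t'_i = t_i - 1 (so t'_i >= 0). Then sum t'_i = 27 - 4 = 23.
Stars and bars: C(23+4-1, 4-1) = C(26,3).

Final answer: C(26,3) = 2600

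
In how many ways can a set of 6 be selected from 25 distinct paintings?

C(25,6) = 25!/(6! x 19!).

Final answer: \binom{25}{6} = 177100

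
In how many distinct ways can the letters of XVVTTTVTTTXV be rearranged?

Letters (T:6, V:4, X:2). Total letters: 12.
Permutations = 12!/(6! x 4! x 2!).

Final answer: 13860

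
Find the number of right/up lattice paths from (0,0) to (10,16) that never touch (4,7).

Total paths to (10,16): C(26,16) = 5311735.
Paths through (4,7): C(11,7) x C(15,9) = 1651650.
Avoiding (4,7): 5311735 - 1651650.

Final answer: 3660085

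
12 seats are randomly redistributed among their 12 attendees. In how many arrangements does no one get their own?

Use the recurrence D(n) = (n-1)(D(n-1) + D(n-2)) with D(0)=1, D(1)=0.
D(2) = 1 x (0 + 1) = 1
D(3) = 2 x (1 + 0) = 2
D(4) = 3 x (2 + 1) = 9
D(5) = 4 x (9 + 2) = 44
D(6) = 5 x (44 + 9) = 265
D(7) = 6 x (265 + 44) = 1854
D(8) = 7 x (1854 + 265) = 14833
D(9) = 8 x (14833 + 1854) = 133496
D(10) = 9 x (133496 + 14833) = 1334961
D(11) = 10 x (1334961 + 133496) = 14684570
D(12) = 11 x (D(11) + D(10)) = 11 x (14684570 + 1334961)

Final answer: D(12) = 176214841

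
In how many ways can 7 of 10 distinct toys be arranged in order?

P(10,7) = 10!/(10-7)! = 10!/3!.

Final answer: P(10,7) = 604800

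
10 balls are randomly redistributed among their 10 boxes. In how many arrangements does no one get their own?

Derangements satisfy D(n) = (n-1)(D(n-1) + D(n-2)), starting from D(0)=1, D(1)=0.
D(2) = 1 x (0 + 1) = 1
D(3) = 2 x (1 + 0) = 2
D(4) = 3 x (2 + 1) = 9
D(5) = 4 x (9 + 2) = 44
D(6) = 5 x (44 + 9) = 265
D(7) = 6 x (265 + 44) = 1854
D(8) = 7 x (1854 + 265) = 14833
D(9) = 8 x (14833 + 1854) = 133496
D(10) = 9 x (D(9) + D(8)) = 9 x (133496 + 14833)

Final answer: D(10) = 1334961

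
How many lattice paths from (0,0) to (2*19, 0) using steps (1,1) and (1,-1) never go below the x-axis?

Total monotonic paths to (19,19): C(38,19) = 35345263800.
By the reflection principle, paths that go above the diagonal number C(38,20) = 33578000610.
Valid Dyck paths: 35345263800 - 33578000610.
(This is the Catalan number C_{19}.)

Final answer: C_{19} = 1767263190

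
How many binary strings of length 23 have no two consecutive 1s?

Let a(n) count valid strings. If the last bit is 0 the prefix is any valid string of length n-1; if it is 1 the string must end in 01 with a valid prefix of length n-2. So a(n) = a(n-1) + a(n-2), a(1)=2, a(2)=3.
Computing successive values: a(1)=2, a(2)=3, a(3)=5, a(4)=8, a(5)=13, a(6)=21, a(7)=34, a(8)=55, a(9)=89, a(10)=144, a(11)=233, a(12)=377, a(13)=610, a(14)=987, a(15)=1597, a(16)=2584, a(17)=4181, a(18)=6765, a(19)=10946, a(20)=17711, a(21)=28657, a(22)=46368, a(23)=75025.

Final answer: 75025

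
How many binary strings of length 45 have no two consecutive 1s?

Classify by the final bit: ...0 gives a(n-1) strings, ...01 gives a(n-2) strings. Thus a(n) = a(n-1) + a(n-2) with a(1)=2, a(2)=3.
Computing successive values: a(1)=2, a(2)=3, a(3)=5, a(4)=8, a(5)=13, a(6)=21, a(7)=34, a(8)=55, a(9)=89, a(10)=144, a(11)=233, a(12)=377, a(13)=610, a(14)=987, a(15)=1597, a(16)=2584, a(17)=4181, a(18)=6765, a(19)=10946, a(20)=17711, a(21)=28657, a(22)=46368, a(23)=75025, a(24)=121393, a(25)=196418, a(26)=317811, a(27)=514229, a(28)=832040, a(29)=1346269, a(30)=2178309, a(31)=3524578, a(32)=5702887, a(33)=9227465, a(34)=14930352, a(35)=24157817, a(36)=39088169, a(37)=63245986, a(38)=102334155, a(39)=165580141, a(40)=267914296, a(41)=433494437, a(42)=701408733, a(43)=1134903170, a(44)=1836311903, a(45)=2971215073.

Final answer: 2971215073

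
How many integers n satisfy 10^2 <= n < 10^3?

First digit: 9 choices (1-9). Each of the remaining 2 digits: 10 choices.
Total: 9 x 10^2.

Final answer: 900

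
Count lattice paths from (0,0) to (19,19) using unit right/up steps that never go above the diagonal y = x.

Total monotonic paths to (19,19): C(38,19) = 35345263800.
A path is bad iff it touches y = x + 1; reflecting its initial segment maps bad paths bijectively onto all paths to (18,20), of which there are C(38,20) = 33578000610.
Valid Dyck paths: 35345263800 - 33578000610.
(Equivalently, C_{19} = C(38,19)/20 = 35345263800/20.)

Final answer: C_{19} = 1767263190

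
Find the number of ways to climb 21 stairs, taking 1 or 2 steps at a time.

Condition on the final move: it is a 1-step (f(n-1) ways to get there) or a 2-step (f(n-2) ways), so f(n) = f(n-1) + f(n-2), with f(1)=1, f(2)=2.
Computing successive values: f(1)=1, f(2)=2, f(3)=3, f(4)=5, f(5)=8, f(6)=13, f(7)=21, f(8)=34, f(9)=55, f(10)=89, f(11)=144, f(12)=233, f(13)=377, f(14)=610, f(15)=987, f(16)=1597, f(17)=2584, f(18)=4181, f(19)=6765, f(20)=10946, f(21)=17711.

Final answer: 17711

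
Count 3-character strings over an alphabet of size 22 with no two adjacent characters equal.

Let g(n) count such strings. g(1) = 22, and each valid string of length n-1 extends in 21 ways (any symbol but the last), so g(n) = 21 g(n-1).
Total: g(3) = 22 x 21^2.

Final answer: 22 x 21^{2} = 9702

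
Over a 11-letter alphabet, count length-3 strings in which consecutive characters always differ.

First character: 11 choices. Each subsequent: 10 choices (must differ from the previous one).
Total: 11 x 10^2.

Final answer: 11 x 10^{2} = 1100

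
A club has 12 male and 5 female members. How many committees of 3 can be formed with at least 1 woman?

Sum over valid woman counts:
C(5,1)C(12,2) = 330
C(5,2)C(12,1) = 120
C(5,3)C(12,0) = 10
Total: 330 + 120 + 10.

Final answer: 460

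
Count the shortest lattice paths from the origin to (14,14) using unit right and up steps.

Each path has 14 right steps and 14 up steps in some order (28 steps total).
Choose which 14 of the 28 steps are up: C(28,14).

Final answer: C(28,14) = 40116600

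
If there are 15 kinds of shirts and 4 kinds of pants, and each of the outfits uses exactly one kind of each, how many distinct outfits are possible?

By the multiplication principle: 15 x 4.

Final answer: 60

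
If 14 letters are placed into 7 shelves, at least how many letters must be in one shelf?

By the pigeonhole principle: ceiling(14/7).

Final answer: 2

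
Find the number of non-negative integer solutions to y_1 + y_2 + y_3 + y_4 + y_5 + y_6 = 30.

Stars and bars with 30 stars and 5 bars:
C(30+6-1, 6-1) = C(35,5).

Final answer: C(35,5) = 324632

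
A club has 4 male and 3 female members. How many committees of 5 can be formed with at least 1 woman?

Sum over valid woman counts:
C(3,1)C(4,4) = 3
C(3,2)C(4,3) = 12
C(3,3)C(4,2) = 6
Total: 3 + 12 + 6.

Final answer: 21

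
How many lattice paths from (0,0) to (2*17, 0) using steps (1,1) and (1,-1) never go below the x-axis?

Total monotonic paths to (17,17): C(34,17) = 2333606220.
Reflecting each bad path at its first crossing gives a bijection with paths to (16,18): C(34,18) = 2203961430.
Valid Dyck paths: 2333606220 - 2203961430.
(These counts are the Catalan numbers.)

Final answer: C_{17} = 129644790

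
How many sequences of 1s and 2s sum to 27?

Let f(n) be the number of climbs. Removing the last move (1 or 2 steps) gives f(n) = f(n-1) + f(n-2); base cases f(1)=1, f(2)=2.
Computing successive values: f(1)=1, f(2)=2, f(3)=3, f(4)=5, f(5)=8, f(6)=13, f(7)=21, f(8)=34, f(9)=55, f(10)=89, f(11)=144, f(12)=233, f(13)=377, f(14)=610, f(15)=987, f(16)=1597, f(17)=2584, f(18)=4181, f(19)=6765, f(20)=10946, f(21)=17711, f(22)=28657, f(23)=46368, f(24)=75025, f(25)=121393, f(26)=196418, f(27)=317811.

Final answer: 317811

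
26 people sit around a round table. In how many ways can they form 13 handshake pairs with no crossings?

This is a standard Catalan-number count: the answer is C_n. Here n = 26/2 = 13.
Using C_0 = 1 and C_(k+1) = C_k x 2(2k+1)/(k+2), build up term by term: C_1=1, C_2=2, C_3=5, C_4=14, C_5=42, C_6=132, C_7=429, C_8=1430, C_9=4862, C_10=16796, C_11=58786, C_12=208012, C_13=742900.

Final answer: C_{13} = 742900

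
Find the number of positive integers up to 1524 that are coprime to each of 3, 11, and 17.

|div by 3|=508, |div by 11|=138, |div by 17|=89.
|div by 3&11|=46, |div by 3&17|=29, |div by 11&17|=8, |div by all|=2.
By inclusion-exclusion, divisible by at least one: 508+138+89-46-29-8+2 = 654.
Not divisible by any: 1524 - 654.

Final answer: 870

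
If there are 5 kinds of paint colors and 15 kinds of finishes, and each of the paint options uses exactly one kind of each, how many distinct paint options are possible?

By the multiplication principle: 5 x 15.

Final answer: 75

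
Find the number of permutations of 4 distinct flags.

The number of ways to arrange 4 distinct objects is 4!.

Final answer: 4! = 24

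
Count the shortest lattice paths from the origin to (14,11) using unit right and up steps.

Each path has 14 right steps and 11 up steps in some order (25 steps total).
Choose which 11 of the 25 steps are up: C(25,11).

Final answer: C(25,11) = 4457400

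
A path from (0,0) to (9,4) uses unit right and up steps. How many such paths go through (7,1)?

Paths (0,0)->(7,1): C(8,1) = 8.
Paths (7,1)->(9,4): C(5,3) = 10.
By multiplication principle: 8 x 10.

Final answer: 80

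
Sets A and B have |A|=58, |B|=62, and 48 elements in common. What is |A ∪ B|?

|A union B| = |A| + |B| - |A intersect B| = 58 + 62 - 48.

Final answer: 72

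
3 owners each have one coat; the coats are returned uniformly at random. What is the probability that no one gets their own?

Use the recurrence D(n) = (n-1)(D(n-1) + D(n-2)) with D(0)=1, D(1)=0.
Building up: D(2)=1, D(3)=2.
Total arrangements: 3! = 6.
Probability = D(3)/3! = 1/3.

Final answer: D(3)/3! = 2/6 = 0.333333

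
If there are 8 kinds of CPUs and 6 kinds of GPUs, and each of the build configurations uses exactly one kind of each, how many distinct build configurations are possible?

By the multiplication principle: 8 x 6.

Final answer: 48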